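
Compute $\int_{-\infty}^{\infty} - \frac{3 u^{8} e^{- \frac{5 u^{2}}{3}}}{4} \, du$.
$- \frac{5103 \sqrt{15} \sqrt{\pi}}{40000}$

Consider the simpler parametrised integral
$$J(a) = \int_{-\infty}^{\infty} - \frac{3 e^{- a u^{2}}}{4} \, du = - \frac{3 \sqrt{\pi}}{4 \sqrt{a}}.$$

Differentiating under the integral sign brings down a factor of $(-u^2)$:
$$\frac{dJ}{da} = \int_{-\infty}^{\infty} \frac{3 u^{2} e^{- a u^{2}}}{4} \, du = \frac{3 \sqrt{\pi}}{8 a^{\frac{3}{2}}}.$$

Repeating $4$ times in total — each differentiation brings down another $(-u^2)$ — gives
$$\frac{d^{4}J}{da^{4}} = \int_{-\infty}^{\infty} - \frac{3 u^{8} e^{- a u^{2}}}{4} \, du = - \frac{315 \sqrt{\pi}}{64 a^{\frac{9}{2}}},$$
and the integrand here is exactly the target integrand, so $I = - \frac{315 \sqrt{\pi}}{64 a^{\frac{9}{2}}}$.

Setting $a = \frac{5}{3}$:
$$I = - \frac{5103 \sqrt{15} \sqrt{\pi}}{40000}.$$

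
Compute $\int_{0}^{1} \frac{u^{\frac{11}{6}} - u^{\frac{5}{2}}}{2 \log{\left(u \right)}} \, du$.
$\log{\left(\frac{\sqrt{357}}{21} \right)}$

Introduce a parameter $a$ in the exponent: let $I(a) = \int_{0}^{1} \frac{u^{\frac{11}{6}} - u^{a}}{2 \log{\left(u \right)}} \, du$.

Since $\dfrac{\partial}{\partial a}\,u^{a} = u^{a} \ln u$, the $\ln u$ in the denominator cancels and
$$\frac{dI}{da} = \int_{0}^{1} - \frac{1}{2} u^{a} \, du = - \frac{1}{2} \left[\frac{u^{a+1}}{a+1}\right]_0^1 = - \frac{1}{2 a + 2}.$$

Integrating with respect to $a$ gives $I(a) = - \frac{\log{\left(a + 1 \right)}}{2} - \frac{\log{\left(6 \right)}}{2} + \frac{\log{\left(17 \right)}}{2} + C$.

At $a = \frac{11}{6}$ the integrand is identically $0$, so $I(\frac{11}{6}) = 0$. The closed form gives $0$, hence $C = 0$.

Setting $a = \frac{5}{2}$:
$$I = \log{\left(\frac{\sqrt{357}}{21} \right)}.$$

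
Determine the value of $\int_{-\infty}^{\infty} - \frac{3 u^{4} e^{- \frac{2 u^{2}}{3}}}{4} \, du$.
$- \frac{81 \sqrt{6} \sqrt{\pi}}{128}$

Consider the simpler parametrised integral
$$J(a) = \int_{-\infty}^{\infty} - \frac{3 e^{- a u^{2}}}{4} \, du = - \frac{3 \sqrt{\pi}}{4 \sqrt{a}}.$$

Differentiating under the integral sign brings down a factor of $(-u^2)$:
$$\frac{dJ}{da} = \int_{-\infty}^{\infty} \frac{3 u^{2} e^{- a u^{2}}}{4} \, du = \frac{3 \sqrt{\pi}}{8 a^{\frac{3}{2}}}.$$

Repeating twice in total — each differentiation brings down another $(-u^2)$ — gives
$$\frac{d^{2}J}{da^{2}} = \int_{-\infty}^{\infty} - \frac{3 u^{4} e^{- a u^{2}}}{4} \, du = - \frac{9 \sqrt{\pi}}{16 a^{\frac{5}{2}}},$$
and the integrand here is exactly the target integrand, so $I = - \frac{9 \sqrt{\pi}}{16 a^{\frac{5}{2}}}$.

Setting $a = \frac{2}{3}$:
$$I = - \frac{81 \sqrt{6} \sqrt{\pi}}{128}.$$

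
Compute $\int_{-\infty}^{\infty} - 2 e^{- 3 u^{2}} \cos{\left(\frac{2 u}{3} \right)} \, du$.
$- \frac{2 \sqrt{3} \sqrt{\pi}}{3 e^{\frac{1}{27}}}$

Treat the cosine frequency as a parameter and define $I(b) = \int_{-\infty}^{\infty} - 2 e^{- 3 u^{2}} \cos{\left(b u \right)} \, du$.

Differentiating under the integral sign,
$$I'(b) = \int_{-\infty}^{\infty} 2 u e^{- 3 u^{2}} \sin{\left(b u \right)} \, du.$$

Integrate $\int_{-\infty}^{\infty} u \sin(b u)\, e^{- 3 u^{2}}\, du$ by parts with $w = \sin(b u)$ and $dv = u\, e^{- 3 u^{2}}\, du$, giving $v = - \frac{e^{- 3 u^{2}}}{6}$. The boundary term vanishes and
$$\int_{-\infty}^{\infty} u \sin(b u)\, e^{- 3 u^{2}}\, du = \frac{b}{6} \int_{-\infty}^{\infty} \cos(b u)\, e^{- 3 u^{2}}\, du,$$
so $I'(b) = - \frac{b}{6}\, I(b)$.

This is a separable first-order ODE; solving with the initial condition $I(0) = \int_{-\infty}^{\infty} - 2 e^{- 3 u^{2}}\,du = - \frac{2 \sqrt{3} \sqrt{\pi}}{3}$ gives
$$I(b) = - \frac{2 \sqrt{3} \sqrt{\pi} e^{- \frac{b^{2}}{12}}}{3}.$$

Setting $b = \frac{2}{3}$:
$$I = - \frac{2 \sqrt{3} \sqrt{\pi}}{3 e^{\frac{1}{27}}}.$$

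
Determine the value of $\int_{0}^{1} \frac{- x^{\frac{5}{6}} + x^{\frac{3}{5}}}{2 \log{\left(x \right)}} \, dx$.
$- \frac{\log{\left(165 \right)}}{2} + \log{\left(12 \right)}$

Introduce a parameter $a$ in the exponent: let $I(a) = \int_{0}^{1} \frac{x^{\frac{3}{5}} - x^{a}}{2 \log{\left(x \right)}} \, dx$.

Since $\dfrac{\partial}{\partial a}\,x^{a} = x^{a} \ln x$, the $\ln x$ in the denominator cancels and
$$\frac{dI}{da} = \int_{0}^{1} - \frac{1}{2} x^{a} \, dx = - \frac{1}{2} \left[\frac{x^{a+1}}{a+1}\right]_0^1 = - \frac{1}{2 a + 2}.$$

Integrating with respect to $a$ gives $I(a) = - \log{\left(\frac{\sqrt{10} \sqrt{a + 1}}{4} \right)} + C$.

At $a = \frac{3}{5}$ the integrand is identically $0$, so $I(\frac{3}{5}) = 0$. The closed form gives $0$, hence $C = 0$.

Setting $a = \frac{5}{6}$:
$$I = - \frac{\log{\left(165 \right)}}{2} + \log{\left(12 \right)}.$$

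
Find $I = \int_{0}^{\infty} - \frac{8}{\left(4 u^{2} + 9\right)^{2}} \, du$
$- \frac{\pi}{27}$

Recall the elementary integral
$$J(a) = \int_{0}^{\infty} - \frac{1}{2 \left(a^{2} + u^{2}\right)} \, du = - \frac{\pi}{4 a}.$$

Differentiating under the integral sign with respect to $a$,
$$\frac{dJ}{da} = \int_{0}^{\infty} \frac{a}{\left(a^{2} + u^{2}\right)^{2}} \, du = \frac{\pi}{4 a^{2}},$$
so $\int_{0}^{\infty} - \frac{1}{2 \left(a^{2} + u^{2}\right)^{2}} \, du = - \frac{\pi}{8 a^{3}}$.

Setting $a = \frac{3}{2}$:
$$I = - \frac{\pi}{27}.$$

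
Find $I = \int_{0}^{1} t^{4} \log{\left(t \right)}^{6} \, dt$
$\frac{144}{15625}$

Begin with the known integral
$$J(a) = \int_{0}^{1} t^{a} \, dt = \frac{1}{a + 1}.$$

Differentiating under the integral sign brings down a factor of $\ln t$:
$$\frac{dJ}{da} = \int_{0}^{1} t^{a} \log{\left(t \right)} \, dt = - \frac{1}{\left(a + 1\right)^{2}}.$$

Repeating $6$ times in total — each differentiation brings down another $\ln t$ — gives
$$\frac{d^{6}J}{da^{6}} = \int_{0}^{1} t^{a} \log{\left(t \right)}^{6} \, dt = \frac{720}{\left(a + 1\right)^{7}},$$
and the integrand here is exactly the target integrand, so $I = \frac{720}{\left(a + 1\right)^{7}}$.

Setting $a = 4$:
$$I = \frac{144}{15625}.$$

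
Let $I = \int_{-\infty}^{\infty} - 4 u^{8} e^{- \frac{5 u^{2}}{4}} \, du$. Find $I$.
$- \frac{2688 \sqrt{5} \sqrt{\pi}}{625}$

Start from the elementary integral
$$J(a) = \int_{-\infty}^{\infty} - 4 e^{- a u^{2}} \, du = - \frac{4 \sqrt{\pi}}{\sqrt{a}}.$$

Differentiating under the integral sign brings down a factor of $(-u^2)$:
$$\frac{dJ}{da} = \int_{-\infty}^{\infty} 4 u^{2} e^{- a u^{2}} \, du = \frac{2 \sqrt{\pi}}{a^{\frac{3}{2}}}.$$

Repeating $4$ times in total — each differentiation brings down another $(-u^2)$ — gives
$$\frac{d^{4}J}{da^{4}} = \int_{-\infty}^{\infty} - 4 u^{8} e^{- a u^{2}} \, du = - \frac{105 \sqrt{\pi}}{4 a^{\frac{9}{2}}},$$
and the integrand here is exactly the target integrand, so $I = - \frac{105 \sqrt{\pi}}{4 a^{\frac{9}{2}}}$.

Setting $a = \frac{5}{4}$:
$$I = - \frac{2688 \sqrt{5} \sqrt{\pi}}{625}.$$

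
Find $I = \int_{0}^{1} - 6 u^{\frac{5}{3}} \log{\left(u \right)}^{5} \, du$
$\frac{32805}{16384}$

Start from the elementary integral
$$J(a) = \int_{0}^{1} - 6 u^{a} \, du = - \frac{6}{a + 1}.$$

Differentiating under the integral sign brings down a factor of $\ln u$:
$$\frac{dJ}{da} = \int_{0}^{1} - 6 u^{a} \log{\left(u \right)} \, du = \frac{6}{\left(a + 1\right)^{2}}.$$

Repeating $5$ times in total — each differentiation brings down another $\ln u$ — gives
$$\frac{d^{5}J}{da^{5}} = \int_{0}^{1} - 6 u^{a} \log{\left(u \right)}^{5} \, du = \frac{720}{\left(a + 1\right)^{6}},$$
and the integrand here is exactly the target integrand, so $I = \frac{720}{\left(a + 1\right)^{6}}$.

Setting $a = \frac{5}{3}$:
$$I = \frac{32805}{16384}.$$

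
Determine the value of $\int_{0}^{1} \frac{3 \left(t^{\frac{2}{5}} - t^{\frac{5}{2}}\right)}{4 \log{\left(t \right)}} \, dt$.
$- \frac{3 \log{\left(5 \right)}}{4} + \frac{3 \log{\left(2 \right)}}{4}$

Replace the exponent $\frac{5}{2}$ by a parameter $a$: let $I(a) = \int_{0}^{1} \frac{3 \left(t^{\frac{2}{5}} - t^{a}\right)}{4 \log{\left(t \right)}} \, dt$.

Since $\dfrac{\partial}{\partial a}\,t^{a} = t^{a} \ln t$, the $\ln t$ in the denominator cancels and
$$\frac{dI}{da} = \int_{0}^{1} - \frac{3}{4} t^{a} \, dt = - \frac{3}{4} \left[\frac{t^{a+1}}{a+1}\right]_0^1 = - \frac{3}{4 a + 4}.$$

Integrating with respect to $a$ gives $I(a) = - \frac{3 \log{\left(a + 1 \right)}}{4} - \frac{3 \log{\left(5 \right)}}{4} + \frac{3 \log{\left(7 \right)}}{4} + C$.

At $a = \frac{2}{5}$ the integrand is identically $0$, so $I(\frac{2}{5}) = 0$. The closed form gives $0$, hence $C = 0$.

Setting $a = \frac{5}{2}$:
$$I = - \frac{3 \log{\left(5 \right)}}{4} + \frac{3 \log{\left(2 \right)}}{4}.$$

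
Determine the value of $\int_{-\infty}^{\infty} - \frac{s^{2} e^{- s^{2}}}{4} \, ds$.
$- \frac{\sqrt{\pi}}{8}$

Begin with the known integral
$$J(a) = \int_{-\infty}^{\infty} - \frac{e^{- a s^{2}}}{4} \, ds = - \frac{\sqrt{\pi}}{4 \sqrt{a}}.$$

Differentiating under the integral sign brings down a factor of $(-s^2)$:
$$\frac{dJ}{da} = \int_{-\infty}^{\infty} \frac{s^{2} e^{- a s^{2}}}{4} \, ds = \frac{\sqrt{\pi}}{8 a^{\frac{3}{2}}}.$$

The integral on the left is $-I$, so $I = - \frac{\sqrt{\pi}}{8 a^{\frac{3}{2}}}$.

Setting $a = 1$:
$$I = - \frac{\sqrt{\pi}}{8}.$$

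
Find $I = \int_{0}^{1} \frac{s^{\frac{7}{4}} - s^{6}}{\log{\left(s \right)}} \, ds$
$\log{\left(\frac{11}{28} \right)}$

Introduce a parameter $a$ in the exponent: let $I(a) = \int_{0}^{1} \frac{- s^{6} + s^{a}}{\log{\left(s \right)}} \, ds$.

Since $\dfrac{\partial}{\partial a}\,s^{a} = s^{a} \ln s$, the $\ln s$ in the denominator cancels and
$$\frac{dI}{da} = \int_{0}^{1} s^{a} \, ds = \left[\frac{s^{a+1}}{a+1}\right]_0^1 = \frac{1}{a + 1}.$$

Integrating with respect to $a$ gives $I(a) = \log{\left(\frac{a}{7} + \frac{1}{7} \right)} + C$.

At $a = 6$ the integrand is identically $0$, so $I(6) = 0$. The closed form gives $0$, hence $C = 0$.

Setting $a = \frac{7}{4}$:
$$I = \log{\left(\frac{11}{28} \right)}.$$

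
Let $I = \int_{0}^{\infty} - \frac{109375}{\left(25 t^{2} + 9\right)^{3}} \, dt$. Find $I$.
$- \frac{21875 \pi}{1296}$

Begin with the known result
$$J(a) = \int_{0}^{\infty} - \frac{7}{a^{2} + t^{2}} \, dt = - \frac{7 \pi}{2 a}.$$

Differentiating under the integral sign with respect to $a$,
$$\frac{dJ}{da} = \int_{0}^{\infty} \frac{14 a}{\left(a^{2} + t^{2}\right)^{2}} \, dt = \frac{7 \pi}{2 a^{2}},$$
so $\int_{0}^{\infty} - \frac{7}{\left(a^{2} + t^{2}\right)^{2}} \, dt = - \frac{7 \pi}{4 a^{3}}$.

Repeating — each differentiation of $1/(t^2+a^2)^j$ produces $-2ja/(t^2+a^2)^{j+1}$ — and dividing through by $-2ja$ at each step yields, after $2$ differentiations in total,
$$\int_{0}^{\infty} - \frac{7}{\left(a^{2} + t^{2}\right)^{3}} \, dt = - \frac{21 \pi}{16 a^{5}}.$$

Setting $a = \frac{3}{5}$:
$$I = - \frac{21875 \pi}{1296}.$$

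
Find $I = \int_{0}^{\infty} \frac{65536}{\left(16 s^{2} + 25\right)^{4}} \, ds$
$\frac{512 \pi}{15625}$

Recall the elementary integral
$$J(a) = \int_{0}^{\infty} \frac{1}{a^{2} + s^{2}} \, ds = \frac{\pi}{2 a}.$$

Differentiating under the integral sign with respect to $a$,
$$\frac{dJ}{da} = \int_{0}^{\infty} - \frac{2 a}{\left(a^{2} + s^{2}\right)^{2}} \, ds = - \frac{\pi}{2 a^{2}},$$
so $\int_{0}^{\infty} \frac{1}{\left(a^{2} + s^{2}\right)^{2}} \, ds = \frac{\pi}{4 a^{3}}$.

Repeating — each differentiation of $1/(s^2+a^2)^j$ produces $-2ja/(s^2+a^2)^{j+1}$ — and dividing through by $-2ja$ at each step yields, after $3$ differentiations in total,
$$\int_{0}^{\infty} \frac{1}{\left(a^{2} + s^{2}\right)^{4}} \, ds = \frac{5 \pi}{32 a^{7}}.$$

Setting $a = \frac{5}{4}$:
$$I = \frac{512 \pi}{15625}.$$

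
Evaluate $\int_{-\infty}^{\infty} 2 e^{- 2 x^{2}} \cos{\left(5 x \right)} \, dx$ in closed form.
$\frac{\sqrt{2} \sqrt{\pi}}{e^{\frac{25}{8}}}$

Treat the cosine frequency as a parameter and define $I(b) = \int_{-\infty}^{\infty} 2 e^{- 2 x^{2}} \cos{\left(b x \right)} \, dx$.

Differentiating under the integral sign,
$$I'(b) = \int_{-\infty}^{\infty} - 2 x e^{- 2 x^{2}} \sin{\left(b x \right)} \, dx.$$

Integrate $\int_{-\infty}^{\infty} x \sin(b x)\, e^{- 2 x^{2}}\, dx$ by parts with $u = \sin(b x)$ and $dv = x\, e^{- 2 x^{2}}\, dx$, giving $v = - \frac{e^{- 2 x^{2}}}{4}$. The boundary term vanishes and
$$\int_{-\infty}^{\infty} x \sin(b x)\, e^{- 2 x^{2}}\, dx = \frac{b}{4} \int_{-\infty}^{\infty} \cos(b x)\, e^{- 2 x^{2}}\, dx,$$
so $I'(b) = - \frac{b}{4}\, I(b)$.

This is a separable first-order ODE; solving with the initial condition $I(0) = \int_{-\infty}^{\infty} 2 e^{- 2 x^{2}}\,dx = \sqrt{2} \sqrt{\pi}$ gives
$$I(b) = \sqrt{2} \sqrt{\pi} e^{- \frac{b^{2}}{8}}.$$

Setting $b = 5$:
$$I = \frac{\sqrt{2} \sqrt{\pi}}{e^{\frac{25}{8}}}.$$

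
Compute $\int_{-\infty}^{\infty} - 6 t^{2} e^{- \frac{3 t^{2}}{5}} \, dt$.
$- \frac{5 \sqrt{15} \sqrt{\pi}}{3}$

Start from the elementary integral
$$J(a) = \int_{-\infty}^{\infty} - 6 e^{- a t^{2}} \, dt = - \frac{6 \sqrt{\pi}}{\sqrt{a}}.$$

Differentiating under the integral sign brings down a factor of $(-t^2)$:
$$\frac{dJ}{da} = \int_{-\infty}^{\infty} 6 t^{2} e^{- a t^{2}} \, dt = \frac{3 \sqrt{\pi}}{a^{\frac{3}{2}}}.$$

The integral on the left is $-I$, so $I = - \frac{3 \sqrt{\pi}}{a^{\frac{3}{2}}}$.

Setting $a = \frac{3}{5}$:
$$I = - \frac{5 \sqrt{15} \sqrt{\pi}}{3}.$$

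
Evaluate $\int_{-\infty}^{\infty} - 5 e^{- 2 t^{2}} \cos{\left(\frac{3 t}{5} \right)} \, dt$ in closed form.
$- \frac{5 \sqrt{2} \sqrt{\pi}}{2 e^{\frac{9}{200}}}$

Let $b$ denote the cosine frequency and define $I(b) = \int_{-\infty}^{\infty} - 5 e^{- 2 t^{2}} \cos{\left(b t \right)} \, dt$.

Differentiating under the integral sign,
$$I'(b) = \int_{-\infty}^{\infty} 5 t e^{- 2 t^{2}} \sin{\left(b t \right)} \, dt.$$

Integrate $\int_{-\infty}^{\infty} t \sin(b t)\, e^{- 2 t^{2}}\, dt$ by parts with $u = \sin(b t)$ and $dv = t\, e^{- 2 t^{2}}\, dt$, giving $v = - \frac{e^{- 2 t^{2}}}{4}$. The boundary term vanishes and
$$\int_{-\infty}^{\infty} t \sin(b t)\, e^{- 2 t^{2}}\, dt = \frac{b}{4} \int_{-\infty}^{\infty} \cos(b t)\, e^{- 2 t^{2}}\, dt,$$
so $I'(b) = - \frac{b}{4}\, I(b)$.

This is a separable first-order ODE; solving with the initial condition $I(0) = \int_{-\infty}^{\infty} - 5 e^{- 2 t^{2}}\,dt = - \frac{5 \sqrt{2} \sqrt{\pi}}{2}$ gives
$$I(b) = - \frac{5 \sqrt{2} \sqrt{\pi} e^{- \frac{b^{2}}{8}}}{2}.$$

Setting $b = \frac{3}{5}$:
$$I = - \frac{5 \sqrt{2} \sqrt{\pi}}{2 e^{\frac{9}{200}}}.$$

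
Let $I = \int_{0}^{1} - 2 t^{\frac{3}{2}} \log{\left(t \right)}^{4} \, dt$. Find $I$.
$- \frac{1536}{3125}$

Consider the simpler parametrised integral
$$J(a) = \int_{0}^{1} - 2 t^{a} \, dt = - \frac{2}{a + 1}.$$

Differentiating under the integral sign brings down a factor of $\ln t$:
$$\frac{dJ}{da} = \int_{0}^{1} - 2 t^{a} \log{\left(t \right)} \, dt = \frac{2}{\left(a + 1\right)^{2}}.$$

Repeating $4$ times in total — each differentiation brings down another $\ln t$ — gives
$$\frac{d^{4}J}{da^{4}} = \int_{0}^{1} - 2 t^{a} \log{\left(t \right)}^{4} \, dt = - \frac{48}{\left(a + 1\right)^{5}},$$
and the integrand here is exactly the target integrand, so $I = - \frac{48}{\left(a + 1\right)^{5}}$.

Setting $a = \frac{3}{2}$:
$$I = - \frac{1536}{3125}.$$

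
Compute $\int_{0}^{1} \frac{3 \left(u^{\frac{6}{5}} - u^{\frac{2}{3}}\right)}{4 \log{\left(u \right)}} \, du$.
$\log{\left(\frac{33^{\frac{3}{4}} \sqrt{5}}{25} \right)}$

Consider the one-parameter family: let $I(a) = \int_{0}^{1} \frac{3 \left(u^{\frac{6}{5}} - u^{a}\right)}{4 \log{\left(u \right)}} \, du$.

Since $\dfrac{\partial}{\partial a}\,u^{a} = u^{a} \ln u$, the $\ln u$ in the denominator cancels and
$$\frac{dI}{da} = \int_{0}^{1} - \frac{3}{4} u^{a} \, du = - \frac{3}{4} \left[\frac{u^{a+1}}{a+1}\right]_0^1 = - \frac{3}{4 a + 4}.$$

Integrating with respect to $a$ gives $I(a) = - \frac{3 \log{\left(a + 1 \right)}}{4} - \frac{3 \log{\left(5 \right)}}{4} + \frac{3 \log{\left(11 \right)}}{4} + C$.

At $a = \frac{6}{5}$ the integrand is identically $0$, so $I(\frac{6}{5}) = 0$. The closed form gives $0$, hence $C = 0$.

Setting $a = \frac{2}{3}$:
$$I = \log{\left(\frac{33^{\frac{3}{4}} \sqrt{5}}{25} \right)}.$$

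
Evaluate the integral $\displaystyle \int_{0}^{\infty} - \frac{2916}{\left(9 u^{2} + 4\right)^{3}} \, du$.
$- \frac{729 \pi}{128}$

Recall the elementary integral
$$J(a) = \int_{0}^{\infty} - \frac{4}{a^{2} + u^{2}} \, du = - \frac{2 \pi}{a}.$$

Differentiating under the integral sign with respect to $a$,
$$\frac{dJ}{da} = \int_{0}^{\infty} \frac{8 a}{\left(a^{2} + u^{2}\right)^{2}} \, du = \frac{2 \pi}{a^{2}},$$
so $\int_{0}^{\infty} - \frac{4}{\left(a^{2} + u^{2}\right)^{2}} \, du = - \frac{\pi}{a^{3}}$.

Repeating — each differentiation of $1/(u^2+a^2)^j$ produces $-2ja/(u^2+a^2)^{j+1}$ — and dividing through by $-2ja$ at each step yields, after $2$ differentiations in total,
$$\int_{0}^{\infty} - \frac{4}{\left(a^{2} + u^{2}\right)^{3}} \, du = - \frac{3 \pi}{4 a^{5}}.$$

Setting $a = \frac{2}{3}$:
$$I = - \frac{729 \pi}{128}.$$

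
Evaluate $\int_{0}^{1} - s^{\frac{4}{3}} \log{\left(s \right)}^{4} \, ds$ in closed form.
$- \frac{5832}{16807}$

Consider the simpler parametrised integral
$$J(a) = \int_{0}^{1} - s^{a} \, ds = - \frac{1}{a + 1}.$$

Differentiating under the integral sign brings down a factor of $\ln s$:
$$\frac{dJ}{da} = \int_{0}^{1} - s^{a} \log{\left(s \right)} \, ds = \frac{1}{\left(a + 1\right)^{2}}.$$

Repeating $4$ times in total — each differentiation brings down another $\ln s$ — gives
$$\frac{d^{4}J}{da^{4}} = \int_{0}^{1} - s^{a} \log{\left(s \right)}^{4} \, ds = - \frac{24}{\left(a + 1\right)^{5}},$$
and the integrand here is exactly the target integrand, so $I = - \frac{24}{\left(a + 1\right)^{5}}$.

Setting $a = \frac{4}{3}$:
$$I = - \frac{5832}{16807}.$$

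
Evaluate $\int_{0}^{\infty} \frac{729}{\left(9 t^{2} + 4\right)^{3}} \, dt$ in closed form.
$\frac{729 \pi}{512}$

Start from the standard arctangent integral
$$J(a) = \int_{0}^{\infty} \frac{1}{a^{2} + t^{2}} \, dt = \frac{\pi}{2 a}.$$

Differentiating under the integral sign with respect to $a$,
$$\frac{dJ}{da} = \int_{0}^{\infty} - \frac{2 a}{\left(a^{2} + t^{2}\right)^{2}} \, dt = - \frac{\pi}{2 a^{2}},$$
so $\int_{0}^{\infty} \frac{1}{\left(a^{2} + t^{2}\right)^{2}} \, dt = \frac{\pi}{4 a^{3}}$.

Repeating — each differentiation of $1/(t^2+a^2)^j$ produces $-2ja/(t^2+a^2)^{j+1}$ — and dividing through by $-2ja$ at each step yields, after $2$ differentiations in total,
$$\int_{0}^{\infty} \frac{1}{\left(a^{2} + t^{2}\right)^{3}} \, dt = \frac{3 \pi}{16 a^{5}}.$$

Setting $a = \frac{2}{3}$:
$$I = \frac{729 \pi}{512}.$$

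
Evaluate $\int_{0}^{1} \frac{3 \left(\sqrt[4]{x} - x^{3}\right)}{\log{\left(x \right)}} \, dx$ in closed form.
$- \log{\left(\frac{4096}{125} \right)}$

Introduce a parameter $a$ in the exponent: let $I(a) = \int_{0}^{1} \frac{3 \left(\sqrt[4]{x} - x^{a}\right)}{\log{\left(x \right)}} \, dx$.

Since $\dfrac{\partial}{\partial a}\,x^{a} = x^{a} \ln x$, the $\ln x$ in the denominator cancels and
$$\frac{dI}{da} = \int_{0}^{1} -3 x^{a} \, dx = -3 \left[\frac{x^{a+1}}{a+1}\right]_0^1 = - \frac{3}{a + 1}.$$

Integrating with respect to $a$ gives $I(a) = - \log{\left(\frac{64 \left(a + 1\right)^{3}}{125} \right)} + C$.

At $a = \frac{1}{4}$ the integrand is identically $0$, so $I(\frac{1}{4}) = 0$. The closed form gives $0$, hence $C = 0$.

Setting $a = 3$:
$$I = - \log{\left(\frac{4096}{125} \right)}.$$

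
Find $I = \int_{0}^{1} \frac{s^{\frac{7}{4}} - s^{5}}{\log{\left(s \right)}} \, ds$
$\log{\left(\frac{11}{24} \right)}$

Consider the one-parameter family: let $I(a) = \int_{0}^{1} \frac{- s^{5} + s^{a}}{\log{\left(s \right)}} \, ds$.

Since $\dfrac{\partial}{\partial a}\,s^{a} = s^{a} \ln s$, the $\ln s$ in the denominator cancels and
$$\frac{dI}{da} = \int_{0}^{1} s^{a} \, ds = \left[\frac{s^{a+1}}{a+1}\right]_0^1 = \frac{1}{a + 1}.$$

Integrating with respect to $a$ gives $I(a) = \log{\left(\frac{a}{6} + \frac{1}{6} \right)} + C$.

At $a = 5$ the integrand is identically $0$, so $I(5) = 0$. The closed form gives $0$, hence $C = 0$.

Setting $a = \frac{7}{4}$:
$$I = \log{\left(\frac{11}{24} \right)}.$$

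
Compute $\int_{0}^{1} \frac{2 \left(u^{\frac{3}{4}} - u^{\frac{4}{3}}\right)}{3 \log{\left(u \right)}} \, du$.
$\log{\left(\frac{6^{\frac{2}{3}}}{4} \right)}$

Replace the exponent $\frac{3}{4}$ by a parameter $a$: let $I(a) = \int_{0}^{1} \frac{2 \left(- u^{\frac{4}{3}} + u^{a}\right)}{3 \log{\left(u \right)}} \, du$.

Since $\dfrac{\partial}{\partial a}\,u^{a} = u^{a} \ln u$, the $\ln u$ in the denominator cancels and
$$\frac{dI}{da} = \int_{0}^{1} \frac{2}{3} u^{a} \, du = \frac{2}{3} \left[\frac{u^{a+1}}{a+1}\right]_0^1 = \frac{2}{3 \left(a + 1\right)}.$$

Integrating with respect to $a$ gives $I(a) = \log{\left(\frac{3^{\frac{2}{3}} \sqrt[3]{7} \left(a + 1\right)^{\frac{2}{3}}}{7} \right)} + C$.

At $a = \frac{4}{3}$ the integrand is identically $0$, so $I(\frac{4}{3}) = 0$. The closed form gives $0$, hence $C = 0$.

Setting $a = \frac{3}{4}$:
$$I = \log{\left(\frac{6^{\frac{2}{3}}}{4} \right)}.$$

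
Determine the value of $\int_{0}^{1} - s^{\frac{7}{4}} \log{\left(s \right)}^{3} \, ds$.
$\frac{1536}{14641}$

Start from the elementary integral
$$J(a) = \int_{0}^{1} - s^{a} \, ds = - \frac{1}{a + 1}.$$

Differentiating under the integral sign brings down a factor of $\ln s$:
$$\frac{dJ}{da} = \int_{0}^{1} - s^{a} \log{\left(s \right)} \, ds = \frac{1}{\left(a + 1\right)^{2}}.$$

Repeating $3$ times in total — each differentiation brings down another $\ln s$ — gives
$$\frac{d^{3}J}{da^{3}} = \int_{0}^{1} - s^{a} \log{\left(s \right)}^{3} \, ds = \frac{6}{\left(a + 1\right)^{4}},$$
and the integrand here is exactly the target integrand, so $I = \frac{6}{\left(a + 1\right)^{4}}$.

Setting $a = \frac{7}{4}$:
$$I = \frac{1536}{14641}.$$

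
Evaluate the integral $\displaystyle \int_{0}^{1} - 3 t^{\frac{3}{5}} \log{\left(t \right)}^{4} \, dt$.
$- \frac{28125}{4096}$

Begin with the known integral
$$J(a) = \int_{0}^{1} - 3 t^{a} \, dt = - \frac{3}{a + 1}.$$

Differentiating under the integral sign brings down a factor of $\ln t$:
$$\frac{dJ}{da} = \int_{0}^{1} - 3 t^{a} \log{\left(t \right)} \, dt = \frac{3}{\left(a + 1\right)^{2}}.$$

Repeating $4$ times in total — each differentiation brings down another $\ln t$ — gives
$$\frac{d^{4}J}{da^{4}} = \int_{0}^{1} - 3 t^{a} \log{\left(t \right)}^{4} \, dt = - \frac{72}{\left(a + 1\right)^{5}},$$
and the integrand here is exactly the target integrand, so $I = - \frac{72}{\left(a + 1\right)^{5}}$.

Setting $a = \frac{3}{5}$:
$$I = - \frac{28125}{4096}.$$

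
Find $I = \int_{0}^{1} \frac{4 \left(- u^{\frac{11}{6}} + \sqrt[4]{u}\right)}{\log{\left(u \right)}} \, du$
$\log{\left(\frac{50625}{1336336} \right)}$

Introduce a parameter $a$ in the exponent: let $I(a) = \int_{0}^{1} \frac{4 \left(- u^{\frac{11}{6}} + u^{a}\right)}{\log{\left(u \right)}} \, du$.

Since $\dfrac{\partial}{\partial a}\,u^{a} = u^{a} \ln u$, the $\ln u$ in the denominator cancels and
$$\frac{dI}{da} = \int_{0}^{1} 4 u^{a} \, du = 4 \left[\frac{u^{a+1}}{a+1}\right]_0^1 = \frac{4}{a + 1}.$$

Integrating with respect to $a$ gives $I(a) = \log{\left(\frac{1296 \left(a + 1\right)^{4}}{83521} \right)} + C$.

At $a = \frac{11}{6}$ the integrand is identically $0$, so $I(\frac{11}{6}) = 0$. The closed form gives $0$, hence $C = 0$.

Setting $a = \frac{1}{4}$:
$$I = \log{\left(\frac{50625}{1336336} \right)}.$$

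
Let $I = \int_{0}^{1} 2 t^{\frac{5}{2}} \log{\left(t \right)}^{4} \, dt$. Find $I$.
$\frac{1536}{16807}$

Start from the elementary integral
$$J(a) = \int_{0}^{1} 2 t^{a} \, dt = \frac{2}{a + 1}.$$

Differentiating under the integral sign brings down a factor of $\ln t$:
$$\frac{dJ}{da} = \int_{0}^{1} 2 t^{a} \log{\left(t \right)} \, dt = - \frac{2}{\left(a + 1\right)^{2}}.$$

Repeating $4$ times in total — each differentiation brings down another $\ln t$ — gives
$$\frac{d^{4}J}{da^{4}} = \int_{0}^{1} 2 t^{a} \log{\left(t \right)}^{4} \, dt = \frac{48}{\left(a + 1\right)^{5}},$$
and the integrand here is exactly the target integrand, so $I = \frac{48}{\left(a + 1\right)^{5}}$.

Setting $a = \frac{5}{2}$:
$$I = \frac{1536}{16807}.$$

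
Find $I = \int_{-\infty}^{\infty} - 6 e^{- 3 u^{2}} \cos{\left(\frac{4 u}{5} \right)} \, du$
$- \frac{2 \sqrt{3} \sqrt{\pi}}{e^{\frac{4}{75}}}$

Let $b$ denote the cosine frequency and define $I(b) = \int_{-\infty}^{\infty} - 6 e^{- 3 u^{2}} \cos{\left(b u \right)} \, du$.

Differentiating under the integral sign,
$$I'(b) = \int_{-\infty}^{\infty} 6 u e^{- 3 u^{2}} \sin{\left(b u \right)} \, du.$$

Integrate $\int_{-\infty}^{\infty} u \sin(b u)\, e^{- 3 u^{2}}\, du$ by parts with $w = \sin(b u)$ and $dv = u\, e^{- 3 u^{2}}\, du$, giving $v = - \frac{e^{- 3 u^{2}}}{6}$. The boundary term vanishes and
$$\int_{-\infty}^{\infty} u \sin(b u)\, e^{- 3 u^{2}}\, du = \frac{b}{6} \int_{-\infty}^{\infty} \cos(b u)\, e^{- 3 u^{2}}\, du,$$
so $I'(b) = - \frac{b}{6}\, I(b)$.

This is a separable first-order ODE; solving with the initial condition $I(0) = \int_{-\infty}^{\infty} - 6 e^{- 3 u^{2}}\,du = - 2 \sqrt{3} \sqrt{\pi}$ gives
$$I(b) = - 2 \sqrt{3} \sqrt{\pi} e^{- \frac{b^{2}}{12}}.$$

Setting $b = \frac{4}{5}$:
$$I = - \frac{2 \sqrt{3} \sqrt{\pi}}{e^{\frac{4}{75}}}.$$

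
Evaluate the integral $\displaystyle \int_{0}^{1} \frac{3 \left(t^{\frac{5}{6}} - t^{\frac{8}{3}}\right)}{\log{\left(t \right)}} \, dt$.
$- \log{\left(8 \right)}$

Consider the one-parameter family: let $I(a) = \int_{0}^{1} \frac{3 \left(- t^{\frac{8}{3}} + t^{a}\right)}{\log{\left(t \right)}} \, dt$.

Since $\dfrac{\partial}{\partial a}\,t^{a} = t^{a} \ln t$, the $\ln t$ in the denominator cancels and
$$\frac{dI}{da} = \int_{0}^{1} 3 t^{a} \, dt = 3 \left[\frac{t^{a+1}}{a+1}\right]_0^1 = \frac{3}{a + 1}.$$

Integrating with respect to $a$ gives $I(a) = \log{\left(\frac{27 \left(a + 1\right)^{3}}{1331} \right)} + C$.

At $a = \frac{8}{3}$ the integrand is identically $0$, so $I(\frac{8}{3}) = 0$. The closed form gives $0$, hence $C = 0$.

Setting $a = \frac{5}{6}$:
$$I = - \log{\left(8 \right)}.$$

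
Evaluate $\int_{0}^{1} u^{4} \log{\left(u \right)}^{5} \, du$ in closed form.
$- \frac{24}{3125}$

Begin with the known integral
$$J(a) = \int_{0}^{1} u^{a} \, du = \frac{1}{a + 1}.$$

Differentiating under the integral sign brings down a factor of $\ln u$:
$$\frac{dJ}{da} = \int_{0}^{1} u^{a} \log{\left(u \right)} \, du = - \frac{1}{\left(a + 1\right)^{2}}.$$

Repeating $5$ times in total — each differentiation brings down another $\ln u$ — gives
$$\frac{d^{5}J}{da^{5}} = \int_{0}^{1} u^{a} \log{\left(u \right)}^{5} \, du = - \frac{120}{\left(a + 1\right)^{6}},$$
and the integrand here is exactly the target integrand, so $I = - \frac{120}{\left(a + 1\right)^{6}}$.

Setting $a = 4$:
$$I = - \frac{24}{3125}.$$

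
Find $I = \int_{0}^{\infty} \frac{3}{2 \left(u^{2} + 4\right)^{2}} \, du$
$\frac{3 \pi}{64}$

Begin with the known result
$$J(a) = \int_{0}^{\infty} \frac{3}{2 \left(a^{2} + u^{2}\right)} \, du = \frac{3 \pi}{4 a}.$$

Differentiating under the integral sign with respect to $a$,
$$\frac{dJ}{da} = \int_{0}^{\infty} - \frac{3 a}{\left(a^{2} + u^{2}\right)^{2}} \, du = - \frac{3 \pi}{4 a^{2}},$$
so $\int_{0}^{\infty} \frac{3}{2 \left(a^{2} + u^{2}\right)^{2}} \, du = \frac{3 \pi}{8 a^{3}}$.

Setting $a = 2$:
$$I = \frac{3 \pi}{64}.$$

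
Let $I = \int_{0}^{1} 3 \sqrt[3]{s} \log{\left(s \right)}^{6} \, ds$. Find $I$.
$\frac{295245}{1024}$

Start from the elementary integral
$$J(a) = \int_{0}^{1} 3 s^{a} \, ds = \frac{3}{a + 1}.$$

Differentiating under the integral sign brings down a factor of $\ln s$:
$$\frac{dJ}{da} = \int_{0}^{1} 3 s^{a} \log{\left(s \right)} \, ds = - \frac{3}{\left(a + 1\right)^{2}}.$$

Repeating $6$ times in total — each differentiation brings down another $\ln s$ — gives
$$\frac{d^{6}J}{da^{6}} = \int_{0}^{1} 3 s^{a} \log{\left(s \right)}^{6} \, ds = \frac{2160}{\left(a + 1\right)^{7}},$$
and the integrand here is exactly the target integrand, so $I = \frac{2160}{\left(a + 1\right)^{7}}$.

Setting $a = \frac{1}{3}$:
$$I = \frac{295245}{1024}.$$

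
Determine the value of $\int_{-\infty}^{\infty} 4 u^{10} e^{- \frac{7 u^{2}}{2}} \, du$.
$\frac{540 \sqrt{14} \sqrt{\pi}}{16807}$

Start from the elementary integral
$$J(a) = \int_{-\infty}^{\infty} 4 e^{- a u^{2}} \, du = \frac{4 \sqrt{\pi}}{\sqrt{a}}.$$

Differentiating under the integral sign brings down a factor of $(-u^2)$:
$$\frac{dJ}{da} = \int_{-\infty}^{\infty} - 4 u^{2} e^{- a u^{2}} \, du = - \frac{2 \sqrt{\pi}}{a^{\frac{3}{2}}}.$$

Repeating $5$ times in total — each differentiation brings down another $(-u^2)$ — gives
$$\frac{d^{5}J}{da^{5}} = \int_{-\infty}^{\infty} - 4 u^{10} e^{- a u^{2}} \, du = - \frac{945 \sqrt{\pi}}{8 a^{\frac{11}{2}}},$$
and the integrand here is $(-1)^{5}$ times the target integrand, so $I = (-1)^{5}\,\frac{d^{5}J}{da^{5}} = \frac{945 \sqrt{\pi}}{8 a^{\frac{11}{2}}}$.

Setting $a = \frac{7}{2}$:
$$I = \frac{540 \sqrt{14} \sqrt{\pi}}{16807}.$$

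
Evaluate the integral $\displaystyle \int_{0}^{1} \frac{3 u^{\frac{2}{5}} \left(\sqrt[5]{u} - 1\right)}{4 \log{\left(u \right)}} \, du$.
$- \log{\left(\frac{14^{\frac{3}{4}}}{8} \right)}$

Consider the one-parameter family: let $I(a) = \int_{0}^{1} \frac{3 \left(u^{\frac{3}{5}} - u^{a}\right)}{4 \log{\left(u \right)}} \, du$.

Since $\dfrac{\partial}{\partial a}\,u^{a} = u^{a} \ln u$, the $\ln u$ in the denominator cancels and
$$\frac{dI}{da} = \int_{0}^{1} - \frac{3}{4} u^{a} \, du = - \frac{3}{4} \left[\frac{u^{a+1}}{a+1}\right]_0^1 = - \frac{3}{4 a + 4}.$$

Integrating with respect to $a$ gives $I(a) = - \log{\left(\frac{10^{\frac{3}{4}} \left(a + 1\right)^{\frac{3}{4}}}{8} \right)} + C$.

At $a = \frac{3}{5}$ the integrand is identically $0$, so $I(\frac{3}{5}) = 0$. The closed form gives $0$, hence $C = 0$.

Setting $a = \frac{2}{5}$:
$$I = - \log{\left(\frac{14^{\frac{3}{4}}}{8} \right)}.$$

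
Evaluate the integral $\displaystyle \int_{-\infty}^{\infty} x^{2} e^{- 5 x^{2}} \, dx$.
$\frac{\sqrt{5} \sqrt{\pi}}{50}$

Consider the simpler parametrised integral
$$J(a) = \int_{-\infty}^{\infty} e^{- a x^{2}} \, dx = \frac{\sqrt{\pi}}{\sqrt{a}}.$$

Differentiating under the integral sign brings down a factor of $(-x^2)$:
$$\frac{dJ}{da} = \int_{-\infty}^{\infty} - x^{2} e^{- a x^{2}} \, dx = - \frac{\sqrt{\pi}}{2 a^{\frac{3}{2}}}.$$

The integral on the left is $-I$, so $I = \frac{\sqrt{\pi}}{2 a^{\frac{3}{2}}}$.

Setting $a = 5$:
$$I = \frac{\sqrt{5} \sqrt{\pi}}{50}.$$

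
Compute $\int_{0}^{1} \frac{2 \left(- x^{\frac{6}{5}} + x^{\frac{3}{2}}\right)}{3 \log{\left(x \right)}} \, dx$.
$\log{\left(\frac{5 \sqrt[3]{110}}{22} \right)}$

Replace the exponent $\frac{3}{2}$ by a parameter $a$: let $I(a) = \int_{0}^{1} \frac{2 \left(- x^{\frac{6}{5}} + x^{a}\right)}{3 \log{\left(x \right)}} \, dx$.

Since $\dfrac{\partial}{\partial a}\,x^{a} = x^{a} \ln x$, the $\ln x$ in the denominator cancels and
$$\frac{dI}{da} = \int_{0}^{1} \frac{2}{3} x^{a} \, dx = \frac{2}{3} \left[\frac{x^{a+1}}{a+1}\right]_0^1 = \frac{2}{3 \left(a + 1\right)}.$$

Integrating with respect to $a$ gives $I(a) = \log{\left(\frac{\sqrt[3]{11} \cdot 5^{\frac{2}{3}} \left(a + 1\right)^{\frac{2}{3}}}{11} \right)} + C$.

At $a = \frac{6}{5}$ the integrand is identically $0$, so $I(\frac{6}{5}) = 0$. The closed form gives $0$, hence $C = 0$.

Setting $a = \frac{3}{2}$:
$$I = \log{\left(\frac{5 \sqrt[3]{110}}{22} \right)}.$$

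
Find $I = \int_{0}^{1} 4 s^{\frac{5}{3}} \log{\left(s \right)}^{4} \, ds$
$\frac{729}{1024}$

Begin with the known integral
$$J(a) = \int_{0}^{1} 4 s^{a} \, ds = \frac{4}{a + 1}.$$

Differentiating under the integral sign brings down a factor of $\ln s$:
$$\frac{dJ}{da} = \int_{0}^{1} 4 s^{a} \log{\left(s \right)} \, ds = - \frac{4}{\left(a + 1\right)^{2}}.$$

Repeating $4$ times in total — each differentiation brings down another $\ln s$ — gives
$$\frac{d^{4}J}{da^{4}} = \int_{0}^{1} 4 s^{a} \log{\left(s \right)}^{4} \, ds = \frac{96}{\left(a + 1\right)^{5}},$$
and the integrand here is exactly the target integrand, so $I = \frac{96}{\left(a + 1\right)^{5}}$.

Setting $a = \frac{5}{3}$:
$$I = \frac{729}{1024}.$$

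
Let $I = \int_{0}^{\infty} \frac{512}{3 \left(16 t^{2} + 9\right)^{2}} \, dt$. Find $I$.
$\frac{32 \pi}{81}$

Begin with the known result
$$J(a) = \int_{0}^{\infty} \frac{2}{3 \left(a^{2} + t^{2}\right)} \, dt = \frac{\pi}{3 a}.$$

Differentiating under the integral sign with respect to $a$,
$$\frac{dJ}{da} = \int_{0}^{\infty} - \frac{4 a}{3 \left(a^{2} + t^{2}\right)^{2}} \, dt = - \frac{\pi}{3 a^{2}},$$
so $\int_{0}^{\infty} \frac{2}{3 \left(a^{2} + t^{2}\right)^{2}} \, dt = \frac{\pi}{6 a^{3}}$.

Setting $a = \frac{3}{4}$:
$$I = \frac{32 \pi}{81}.$$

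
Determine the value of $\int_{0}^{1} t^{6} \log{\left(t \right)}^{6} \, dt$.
$\frac{720}{823543}$

Begin with the known integral
$$J(a) = \int_{0}^{1} t^{a} \, dt = \frac{1}{a + 1}.$$

Differentiating under the integral sign brings down a factor of $\ln t$:
$$\frac{dJ}{da} = \int_{0}^{1} t^{a} \log{\left(t \right)} \, dt = - \frac{1}{\left(a + 1\right)^{2}}.$$

Repeating $6$ times in total — each differentiation brings down another $\ln t$ — gives
$$\frac{d^{6}J}{da^{6}} = \int_{0}^{1} t^{a} \log{\left(t \right)}^{6} \, dt = \frac{720}{\left(a + 1\right)^{7}},$$
and the integrand here is exactly the target integrand, so $I = \frac{720}{\left(a + 1\right)^{7}}$.

Setting $a = 6$:
$$I = \frac{720}{823543}.$$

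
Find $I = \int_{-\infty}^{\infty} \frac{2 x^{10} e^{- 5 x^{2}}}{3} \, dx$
$\frac{63 \sqrt{5} \sqrt{\pi}}{50000}$

Consider the simpler parametrised integral
$$J(a) = \int_{-\infty}^{\infty} \frac{2 e^{- a x^{2}}}{3} \, dx = \frac{2 \sqrt{\pi}}{3 \sqrt{a}}.$$

Differentiating under the integral sign brings down a factor of $(-x^2)$:
$$\frac{dJ}{da} = \int_{-\infty}^{\infty} - \frac{2 x^{2} e^{- a x^{2}}}{3} \, dx = - \frac{\sqrt{\pi}}{3 a^{\frac{3}{2}}}.$$

Repeating $5$ times in total — each differentiation brings down another $(-x^2)$ — gives
$$\frac{d^{5}J}{da^{5}} = \int_{-\infty}^{\infty} - \frac{2 x^{10} e^{- a x^{2}}}{3} \, dx = - \frac{315 \sqrt{\pi}}{16 a^{\frac{11}{2}}},$$
and the integrand here is $(-1)^{5}$ times the target integrand, so $I = (-1)^{5}\,\frac{d^{5}J}{da^{5}} = \frac{315 \sqrt{\pi}}{16 a^{\frac{11}{2}}}$.

Setting $a = 5$:
$$I = \frac{63 \sqrt{5} \sqrt{\pi}}{50000}.$$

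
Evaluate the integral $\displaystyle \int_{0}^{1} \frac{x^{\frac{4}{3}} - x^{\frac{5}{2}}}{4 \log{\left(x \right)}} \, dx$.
$- \frac{\log{\left(3 \right)}}{4} + \frac{\log{\left(2 \right)}}{4}$

Replace the exponent $\frac{5}{2}$ by a parameter $a$: let $I(a) = \int_{0}^{1} \frac{x^{\frac{4}{3}} - x^{a}}{4 \log{\left(x \right)}} \, dx$.

Since $\dfrac{\partial}{\partial a}\,x^{a} = x^{a} \ln x$, the $\ln x$ in the denominator cancels and
$$\frac{dI}{da} = \int_{0}^{1} - \frac{1}{4} x^{a} \, dx = - \frac{1}{4} \left[\frac{x^{a+1}}{a+1}\right]_0^1 = - \frac{1}{4 a + 4}.$$

Integrating with respect to $a$ gives $I(a) = - \frac{\log{\left(a + 1 \right)}}{4} - \frac{\log{\left(3 \right)}}{4} + \frac{\log{\left(7 \right)}}{4} + C$.

At $a = \frac{4}{3}$ the integrand is identically $0$, so $I(\frac{4}{3}) = 0$. The closed form gives $0$, hence $C = 0$.

Setting $a = \frac{5}{2}$:
$$I = - \frac{\log{\left(3 \right)}}{4} + \frac{\log{\left(2 \right)}}{4}.$$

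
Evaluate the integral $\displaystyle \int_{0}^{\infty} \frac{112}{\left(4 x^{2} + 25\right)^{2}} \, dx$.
$\frac{14 \pi}{125}$

Recall the elementary integral
$$J(a) = \int_{0}^{\infty} \frac{7}{a^{2} + x^{2}} \, dx = \frac{7 \pi}{2 a}.$$

Differentiating under the integral sign with respect to $a$,
$$\frac{dJ}{da} = \int_{0}^{\infty} - \frac{14 a}{\left(a^{2} + x^{2}\right)^{2}} \, dx = - \frac{7 \pi}{2 a^{2}},$$
so $\int_{0}^{\infty} \frac{7}{\left(a^{2} + x^{2}\right)^{2}} \, dx = \frac{7 \pi}{4 a^{3}}$.

Setting $a = \frac{5}{2}$:
$$I = \frac{14 \pi}{125}.$$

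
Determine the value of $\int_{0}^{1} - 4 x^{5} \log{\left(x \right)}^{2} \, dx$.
$- \frac{1}{27}$

Consider the simpler parametrised integral
$$J(a) = \int_{0}^{1} - 4 x^{a} \, dx = - \frac{4}{a + 1}.$$

Differentiating under the integral sign brings down a factor of $\ln x$:
$$\frac{dJ}{da} = \int_{0}^{1} - 4 x^{a} \log{\left(x \right)} \, dx = \frac{4}{\left(a + 1\right)^{2}}.$$

Repeating twice in total — each differentiation brings down another $\ln x$ — gives
$$\frac{d^{2}J}{da^{2}} = \int_{0}^{1} - 4 x^{a} \log{\left(x \right)}^{2} \, dx = - \frac{8}{\left(a + 1\right)^{3}},$$
and the integrand here is exactly the target integrand, so $I = - \frac{8}{\left(a + 1\right)^{3}}$.

Setting $a = 5$:
$$I = - \frac{1}{27}.$$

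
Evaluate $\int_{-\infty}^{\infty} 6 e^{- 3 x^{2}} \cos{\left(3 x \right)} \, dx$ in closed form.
$\frac{2 \sqrt{3} \sqrt{\pi}}{e^{\frac{3}{4}}}$

Let $b$ denote the cosine frequency and define $I(b) = \int_{-\infty}^{\infty} 6 e^{- 3 x^{2}} \cos{\left(b x \right)} \, dx$.

Differentiating under the integral sign,
$$I'(b) = \int_{-\infty}^{\infty} - 6 x e^{- 3 x^{2}} \sin{\left(b x \right)} \, dx.$$

Integrate $\int_{-\infty}^{\infty} x \sin(b x)\, e^{- 3 x^{2}}\, dx$ by parts with $u = \sin(b x)$ and $dv = x\, e^{- 3 x^{2}}\, dx$, giving $v = - \frac{e^{- 3 x^{2}}}{6}$. The boundary term vanishes and
$$\int_{-\infty}^{\infty} x \sin(b x)\, e^{- 3 x^{2}}\, dx = \frac{b}{6} \int_{-\infty}^{\infty} \cos(b x)\, e^{- 3 x^{2}}\, dx,$$
so $I'(b) = - \frac{b}{6}\, I(b)$.

This is a separable first-order ODE; solving with the initial condition $I(0) = \int_{-\infty}^{\infty} 6 e^{- 3 x^{2}}\,dx = 2 \sqrt{3} \sqrt{\pi}$ gives
$$I(b) = 2 \sqrt{3} \sqrt{\pi} e^{- \frac{b^{2}}{12}}.$$

Setting $b = 3$:
$$I = \frac{2 \sqrt{3} \sqrt{\pi}}{e^{\frac{3}{4}}}.$$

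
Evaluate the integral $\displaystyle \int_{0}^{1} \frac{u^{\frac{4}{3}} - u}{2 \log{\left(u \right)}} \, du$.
$\log{\left(\frac{\sqrt{42}}{6} \right)}$

Consider the one-parameter family: let $I(a) = \int_{0}^{1} \frac{u^{\frac{4}{3}} - u^{a}}{2 \log{\left(u \right)}} \, du$.

Since $\dfrac{\partial}{\partial a}\,u^{a} = u^{a} \ln u$, the $\ln u$ in the denominator cancels and
$$\frac{dI}{da} = \int_{0}^{1} - \frac{1}{2} u^{a} \, du = - \frac{1}{2} \left[\frac{u^{a+1}}{a+1}\right]_0^1 = - \frac{1}{2 a + 2}.$$

Integrating with respect to $a$ gives $I(a) = - \frac{\log{\left(a + 1 \right)}}{2} - \frac{\log{\left(3 \right)}}{2} + \frac{\log{\left(7 \right)}}{2} + C$.

At $a = \frac{4}{3}$ the integrand is identically $0$, so $I(\frac{4}{3}) = 0$. The closed form gives $0$, hence $C = 0$.

Setting $a = 1$:
$$I = \log{\left(\frac{\sqrt{42}}{6} \right)}.$$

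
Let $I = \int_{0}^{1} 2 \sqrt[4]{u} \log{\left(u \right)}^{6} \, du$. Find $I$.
$\frac{4718592}{15625}$

Start from the elementary integral
$$J(a) = \int_{0}^{1} 2 u^{a} \, du = \frac{2}{a + 1}.$$

Differentiating under the integral sign brings down a factor of $\ln u$:
$$\frac{dJ}{da} = \int_{0}^{1} 2 u^{a} \log{\left(u \right)} \, du = - \frac{2}{\left(a + 1\right)^{2}}.$$

Repeating $6$ times in total — each differentiation brings down another $\ln u$ — gives
$$\frac{d^{6}J}{da^{6}} = \int_{0}^{1} 2 u^{a} \log{\left(u \right)}^{6} \, du = \frac{1440}{\left(a + 1\right)^{7}},$$
and the integrand here is exactly the target integrand, so $I = \frac{1440}{\left(a + 1\right)^{7}}$.

Setting $a = \frac{1}{4}$:
$$I = \frac{4718592}{15625}.$$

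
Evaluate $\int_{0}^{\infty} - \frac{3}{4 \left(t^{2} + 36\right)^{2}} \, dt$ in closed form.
$- \frac{\pi}{1152}$

Start from the standard arctangent integral
$$J(a) = \int_{0}^{\infty} - \frac{3}{4 \left(a^{2} + t^{2}\right)} \, dt = - \frac{3 \pi}{8 a}.$$

Differentiating under the integral sign with respect to $a$,
$$\frac{dJ}{da} = \int_{0}^{\infty} \frac{3 a}{2 \left(a^{2} + t^{2}\right)^{2}} \, dt = \frac{3 \pi}{8 a^{2}},$$
so $\int_{0}^{\infty} - \frac{3}{4 \left(a^{2} + t^{2}\right)^{2}} \, dt = - \frac{3 \pi}{16 a^{3}}$.

Setting $a = 6$:
$$I = - \frac{\pi}{1152}.$$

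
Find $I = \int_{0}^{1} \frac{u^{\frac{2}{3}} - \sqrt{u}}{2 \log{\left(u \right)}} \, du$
$\log{\left(\frac{\sqrt{10}}{3} \right)}$

Consider the one-parameter family: let $I(a) = \int_{0}^{1} \frac{u^{\frac{2}{3}} - u^{a}}{2 \log{\left(u \right)}} \, du$.

Since $\dfrac{\partial}{\partial a}\,u^{a} = u^{a} \ln u$, the $\ln u$ in the denominator cancels and
$$\frac{dI}{da} = \int_{0}^{1} - \frac{1}{2} u^{a} \, du = - \frac{1}{2} \left[\frac{u^{a+1}}{a+1}\right]_0^1 = - \frac{1}{2 a + 2}.$$

Integrating with respect to $a$ gives $I(a) = - \frac{\log{\left(a + 1 \right)}}{2} - \frac{\log{\left(3 \right)}}{2} + \frac{\log{\left(5 \right)}}{2} + C$.

At $a = \frac{2}{3}$ the integrand is identically $0$, so $I(\frac{2}{3}) = 0$. The closed form gives $0$, hence $C = 0$.

Setting $a = \frac{1}{2}$:
$$I = \log{\left(\frac{\sqrt{10}}{3} \right)}.$$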